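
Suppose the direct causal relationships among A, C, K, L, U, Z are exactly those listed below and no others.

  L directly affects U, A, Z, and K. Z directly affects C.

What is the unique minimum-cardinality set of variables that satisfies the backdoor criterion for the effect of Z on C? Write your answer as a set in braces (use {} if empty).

Variables eligible for adjustment (non-descendants of Z, excluding Z and C): {A, K, L, U}.
Backdoor paths from Z to C:
  (none)
With no backdoor paths the empty set already satisfies the criterion, and it is trivially minimal.

{}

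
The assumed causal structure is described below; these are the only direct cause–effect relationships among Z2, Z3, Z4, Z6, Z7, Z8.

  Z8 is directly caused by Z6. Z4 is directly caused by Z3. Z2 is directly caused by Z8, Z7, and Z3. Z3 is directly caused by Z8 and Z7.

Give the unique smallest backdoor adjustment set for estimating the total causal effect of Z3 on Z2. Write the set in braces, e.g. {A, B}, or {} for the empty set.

Variables eligible for adjustment (non-descendants of Z3, excluding Z3 and Z2): {Z6, Z7, Z8}.
Backdoor paths from Z3 to Z2:
  P1: Z3 <- Z7 -> Z2
  P2: Z3 <- Z8 -> Z2
The empty set is not sufficient: P1 (Z3 <- Z7 -> Z2) has no collider blocking it and no conditioned non-collider, so it is open.
Try {Z7, Z8}:
  P1: blocked at fork node Z7 ∈ conditioning set.
  P2: blocked at fork node Z8 ∈ conditioning set.
{Z7, Z8} contains no descendant of Z3 and blocks every backdoor path.
Every element of {Z7, Z8} is needed (dropping Z7 leaves P1 open; dropping Z8 leaves P2 open), so no proper subset is valid.
Among all size-2 subsets of the eligible variables, only {Z7, Z8} blocks every backdoor path, so it is the unique smallest valid adjustment set.

{Z7, Z8}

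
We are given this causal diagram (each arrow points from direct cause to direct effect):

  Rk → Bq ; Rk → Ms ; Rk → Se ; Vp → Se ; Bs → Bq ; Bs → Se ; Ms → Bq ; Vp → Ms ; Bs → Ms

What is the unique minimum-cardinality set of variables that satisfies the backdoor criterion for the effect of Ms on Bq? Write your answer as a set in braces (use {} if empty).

{Bs, Rk}

Variables eligible for adjustment (non-descendants of Ms, excluding Ms and Bq): {Bs, Rk, Se, Vp}.
Backdoor paths from Ms to Bq:
  P1: Ms <- Vp -> Se <- Rk -> Bq
  P2: Ms <- Vp -> Se <- Bs -> Bq
  P3: Ms <- Rk -> Bq
  P4: Ms <- Rk -> Se <- Bs -> Bq
  P5: Ms <- Bs -> Bq
  P6: Ms <- Bs -> Se <- Rk -> Bq
The empty set is not sufficient: P3 (Ms <- Rk -> Bq) has no collider blocking it and no conditioned non-collider, so it is open.
Try {Bs, Rk}:
  P1: blocked at collider Se (neither it nor any descendant is in the conditioning set).
  P2: blocked at collider Se (neither it nor any descendant is in the conditioning set).
  P3: blocked at fork node Rk ∈ conditioning set.
  P4: blocked at fork node Rk ∈ conditioning set.
  P5: blocked at fork node Bs ∈ conditioning set.
  P6: blocked at fork node Bs ∈ conditioning set.
{Bs, Rk} contains no descendant of Ms and blocks every backdoor path.
Every element of {Bs, Rk} is needed (dropping Bs leaves P5 open; dropping Rk leaves P3 open), so no proper subset is valid.
Among all size-2 subsets of the eligible variables, only {Bs, Rk} blocks every backdoor path, so it is the unique smallest valid adjustment set.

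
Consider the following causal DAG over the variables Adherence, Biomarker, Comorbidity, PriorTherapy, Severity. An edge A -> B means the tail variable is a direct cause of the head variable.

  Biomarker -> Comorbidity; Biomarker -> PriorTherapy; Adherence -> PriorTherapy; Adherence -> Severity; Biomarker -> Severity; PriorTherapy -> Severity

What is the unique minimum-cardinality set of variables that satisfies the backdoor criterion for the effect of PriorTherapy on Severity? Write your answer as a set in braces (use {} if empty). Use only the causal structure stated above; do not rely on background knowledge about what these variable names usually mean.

{Adherence, Biomarker}

Variables eligible for adjustment (non-descendants of PriorTherapy, excluding PriorTherapy and Severity): {Adherence, Biomarker, Comorbidity}.
Backdoor paths from PriorTherapy to Severity:
  P1: PriorTherapy <- Biomarker -> Severity
  P2: PriorTherapy <- Adherence -> Severity
The empty set is not sufficient: P1 (PriorTherapy <- Biomarker -> Severity) has no collider blocking it and no conditioned non-collider, so it is open.
Try {Adherence, Biomarker}:
  P1: blocked at fork node Biomarker ∈ conditioning set.
  P2: blocked at fork node Adherence ∈ conditioning set.
{Adherence, Biomarker} contains no descendant of PriorTherapy and blocks every backdoor path.
Every element of {Adherence, Biomarker} is needed (dropping Adherence leaves P2 open; dropping Biomarker leaves P1 open), so no proper subset is valid.
Among all size-2 subsets of the eligible variables, only {Adherence, Biomarker} blocks every backdoor path, so it is the unique smallest valid adjustment set.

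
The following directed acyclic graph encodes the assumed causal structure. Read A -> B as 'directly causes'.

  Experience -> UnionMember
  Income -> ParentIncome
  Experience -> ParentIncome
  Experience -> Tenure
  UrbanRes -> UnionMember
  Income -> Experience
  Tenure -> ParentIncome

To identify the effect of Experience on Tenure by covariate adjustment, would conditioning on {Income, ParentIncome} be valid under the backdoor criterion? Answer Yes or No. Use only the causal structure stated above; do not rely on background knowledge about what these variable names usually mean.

Backdoor paths from Experience to Tenure (paths whose first edge points into Experience):
  P1: Experience <- Income -> ParentIncome <- Tenure
Condition 1 (no descendant of Experience in the set): FAILS — ParentIncome is a descendant of Experience.
Condition 2 (every backdoor path blocked by {Income, ParentIncome}):
  P1: blocked at fork node Income ∈ conditioning set.
{Income, ParentIncome} does not satisfy the backdoor criterion.

No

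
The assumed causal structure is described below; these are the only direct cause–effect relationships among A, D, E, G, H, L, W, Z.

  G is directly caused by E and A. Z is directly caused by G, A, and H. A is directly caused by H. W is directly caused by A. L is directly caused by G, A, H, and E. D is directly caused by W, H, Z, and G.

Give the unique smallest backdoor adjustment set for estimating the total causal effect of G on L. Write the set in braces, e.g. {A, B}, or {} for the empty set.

Variables eligible for adjustment (non-descendants of G, excluding G and L): {A, E, H, W}.
Backdoor paths from G to L:
  P1: G <- A <- H -> L
  P2: G <- A -> L
  P3: G <- A -> Z <- H -> L
  P4: G <- A -> Z -> D <- H -> L
  P5: G <- A -> W -> D <- H -> L
  P6: G <- A -> W -> D <- Z <- H -> L
  P7: G <- E -> L
The empty set is not sufficient: P1 (G <- A <- H -> L) has no collider blocking it and no conditioned non-collider, so it is open.
Try {A, E}:
  P1: blocked at chain node A ∈ conditioning set.
  P2: blocked at fork node A ∈ conditioning set.
  P3: blocked at fork node A ∈ conditioning set.
  P4: blocked at fork node A ∈ conditioning set.
  P5: blocked at fork node A ∈ conditioning set.
  P6: blocked at fork node A ∈ conditioning set.
  P7: blocked at fork node E ∈ conditioning set.
{A, E} contains no descendant of G and blocks every backdoor path.
Every element of {A, E} is needed (dropping A leaves P1 open; dropping E leaves P7 open), so no proper subset is valid.
Among all size-2 subsets of the eligible variables, only {A, E} blocks every backdoor path, so it is the unique smallest valid adjustment set.

{A, E}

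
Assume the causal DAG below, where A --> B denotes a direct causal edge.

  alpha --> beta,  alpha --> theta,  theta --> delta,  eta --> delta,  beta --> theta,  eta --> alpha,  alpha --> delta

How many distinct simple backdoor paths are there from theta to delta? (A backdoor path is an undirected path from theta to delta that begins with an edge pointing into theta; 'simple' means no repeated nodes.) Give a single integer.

A backdoor path from theta to delta is any simple undirected path whose first edge points into theta (i.e. leaves theta via a parent).
Parents of theta: {alpha, beta}.
Enumerating:
  P1: theta <- alpha <- eta -> delta
  P2: theta <- alpha -> delta
  P3: theta <- beta <- alpha <- eta -> delta
  P4: theta <- beta <- alpha -> delta
That exhausts the simple backdoor paths. Count: 4.

4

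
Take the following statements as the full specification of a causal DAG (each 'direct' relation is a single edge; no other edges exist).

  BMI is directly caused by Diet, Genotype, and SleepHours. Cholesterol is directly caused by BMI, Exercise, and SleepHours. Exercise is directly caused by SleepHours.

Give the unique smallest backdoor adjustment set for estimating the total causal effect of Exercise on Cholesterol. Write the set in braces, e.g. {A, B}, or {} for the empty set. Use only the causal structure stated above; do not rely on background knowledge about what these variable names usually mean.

Variables eligible for adjustment (non-descendants of Exercise, excluding Exercise and Cholesterol): {BMI, Diet, Genotype, SleepHours}.
Backdoor paths from Exercise to Cholesterol:
  P1: Exercise <- SleepHours -> BMI -> Cholesterol
  P2: Exercise <- SleepHours -> Cholesterol
The empty set is not sufficient: P1 (Exercise <- SleepHours -> BMI -> Cholesterol) has no collider blocking it and no conditioned non-collider, so it is open.
Try {SleepHours}:
  P1: blocked at fork node SleepHours ∈ conditioning set.
  P2: blocked at fork node SleepHours ∈ conditioning set.
{SleepHours} contains no descendant of Exercise and blocks every backdoor path.
No other singleton works — e.g. {Diet} leaves P1 open — so {SleepHours} is the unique smallest valid adjustment set.

{SleepHours}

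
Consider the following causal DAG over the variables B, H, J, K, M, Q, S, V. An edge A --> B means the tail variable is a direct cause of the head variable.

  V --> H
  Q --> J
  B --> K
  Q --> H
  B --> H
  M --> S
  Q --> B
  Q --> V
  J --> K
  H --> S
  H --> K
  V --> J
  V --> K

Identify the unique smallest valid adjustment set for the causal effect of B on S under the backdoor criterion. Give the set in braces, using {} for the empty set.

Variables eligible for adjustment (non-descendants of B, excluding B and S): {J, M, Q, V}.
Backdoor paths from B to S:
  P1: B <- Q -> V -> J -> K <- H -> S
  P2: B <- Q -> V -> H -> S
  P3: B <- Q -> V -> K <- H -> S
  P4: B <- Q -> J <- V -> H -> S
  P5: B <- Q -> J <- V -> K <- H -> S
  P6: B <- Q -> J -> K <- V -> H -> S
  P7: B <- Q -> J -> K <- H -> S
  P8: B <- Q -> H -> S
The empty set is not sufficient: P2 (B <- Q -> V -> H -> S) has no collider blocking it and no conditioned non-collider, so it is open.
Try {Q}:
  P1: blocked at fork node Q ∈ conditioning set.
  P2: blocked at fork node Q ∈ conditioning set.
  P3: blocked at fork node Q ∈ conditioning set.
  P4: blocked at fork node Q ∈ conditioning set.
  P5: blocked at fork node Q ∈ conditioning set.
  P6: blocked at fork node Q ∈ conditioning set.
  P7: blocked at fork node Q ∈ conditioning set.
  P8: blocked at fork node Q ∈ conditioning set.
{Q} contains no descendant of B and blocks every backdoor path.
No other singleton works — e.g. {V} leaves P8 open — so {Q} is the unique smallest valid adjustment set.

{Q}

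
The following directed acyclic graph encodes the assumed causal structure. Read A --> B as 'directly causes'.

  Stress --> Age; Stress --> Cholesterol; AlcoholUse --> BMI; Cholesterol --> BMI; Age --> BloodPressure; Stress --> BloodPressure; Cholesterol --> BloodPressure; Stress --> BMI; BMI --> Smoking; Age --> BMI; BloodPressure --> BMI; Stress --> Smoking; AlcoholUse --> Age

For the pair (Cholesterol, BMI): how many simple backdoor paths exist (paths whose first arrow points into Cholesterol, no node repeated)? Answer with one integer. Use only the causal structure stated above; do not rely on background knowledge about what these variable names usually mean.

A backdoor path from Cholesterol to BMI is any simple undirected path whose first edge points into Cholesterol (i.e. leaves Cholesterol via a parent).
Parents of Cholesterol: {Stress}.
Enumerating:
  P1: Cholesterol <- Stress -> Age <- AlcoholUse -> BMI
  P2: Cholesterol <- Stress -> Age -> BloodPressure -> BMI
  P3: Cholesterol <- Stress -> Age -> BMI
  P4: Cholesterol <- Stress -> BloodPressure <- Age <- AlcoholUse -> BMI
  P5: Cholesterol <- Stress -> BloodPressure <- Age -> BMI
  P6: Cholesterol <- Stress -> BloodPressure -> BMI
  P7: Cholesterol <- Stress -> BMI
  P8: Cholesterol <- Stress -> Smoking <- BMI
That exhausts the simple backdoor paths. Count: 8.

8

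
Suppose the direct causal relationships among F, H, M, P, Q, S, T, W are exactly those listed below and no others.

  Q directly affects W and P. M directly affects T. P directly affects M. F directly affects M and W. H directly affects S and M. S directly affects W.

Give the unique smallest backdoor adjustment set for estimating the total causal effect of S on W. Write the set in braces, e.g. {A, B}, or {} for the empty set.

Variables eligible for adjustment (non-descendants of S, excluding S and W): {F, H, M, P, Q, T}.
Backdoor paths from S to W:
  P1: S <- H -> M <- F -> W
  P2: S <- H -> M <- P <- Q -> W
Each backdoor path contains an unconditioned collider, so every path is already blocked with the empty conditioning set:
  P1: blocked at collider M (neither it nor any descendant is in the conditioning set).
  P2: blocked at collider M (neither it nor any descendant is in the conditioning set).
The empty set is therefore the unique smallest valid set.

{}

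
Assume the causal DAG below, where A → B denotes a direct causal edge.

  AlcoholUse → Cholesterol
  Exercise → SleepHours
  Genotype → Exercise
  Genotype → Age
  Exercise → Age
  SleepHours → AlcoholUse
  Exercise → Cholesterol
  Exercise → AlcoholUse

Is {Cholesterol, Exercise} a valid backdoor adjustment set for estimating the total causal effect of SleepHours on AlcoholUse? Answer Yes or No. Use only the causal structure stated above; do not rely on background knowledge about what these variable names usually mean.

Backdoor paths from SleepHours to AlcoholUse (paths whose first edge points into SleepHours):
  P1: SleepHours <- Exercise -> AlcoholUse
  P2: SleepHours <- Exercise -> Cholesterol <- AlcoholUse
Condition 1 (no descendant of SleepHours in the set): FAILS — Cholesterol is a descendant of SleepHours.
Condition 2 (every backdoor path blocked by {Cholesterol, Exercise}):
  P1: blocked at fork node Exercise ∈ conditioning set.
  P2: blocked at fork node Exercise ∈ conditioning set.
{Cholesterol, Exercise} does not satisfy the backdoor criterion.

No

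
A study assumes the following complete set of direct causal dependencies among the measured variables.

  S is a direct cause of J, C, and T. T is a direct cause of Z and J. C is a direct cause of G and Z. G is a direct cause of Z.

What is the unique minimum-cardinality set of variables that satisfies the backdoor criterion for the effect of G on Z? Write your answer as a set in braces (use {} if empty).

Variables eligible for adjustment (non-descendants of G, excluding G and Z): {C, J, S, T}.
Backdoor paths from G to Z:
  P1: G <- C <- S -> T -> Z
  P2: G <- C <- S -> J <- T -> Z
  P3: G <- C -> Z
The empty set is not sufficient: P1 (G <- C <- S -> T -> Z) has no collider blocking it and no conditioned non-collider, so it is open.
Try {C}:
  P1: blocked at chain node C ∈ conditioning set.
  P2: blocked at chain node C ∈ conditioning set.
  P3: blocked at fork node C ∈ conditioning set.
{C} contains no descendant of G and blocks every backdoor path.
No other singleton works — e.g. {S} leaves P3 open — so {C} is the unique smallest valid adjustment set.

{C}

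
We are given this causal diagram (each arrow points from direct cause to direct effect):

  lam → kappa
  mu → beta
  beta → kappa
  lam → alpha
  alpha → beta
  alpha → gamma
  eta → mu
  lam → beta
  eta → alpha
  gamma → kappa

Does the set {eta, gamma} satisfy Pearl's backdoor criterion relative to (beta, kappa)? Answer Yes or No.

Backdoor paths from beta to kappa (paths whose first edge points into beta):
  P1: beta <- lam -> alpha -> gamma -> kappa
  P2: beta <- lam -> kappa
  P3: beta <- alpha <- lam -> kappa
  P4: beta <- alpha -> gamma -> kappa
  P5: beta <- mu <- eta -> alpha <- lam -> kappa
  P6: beta <- mu <- eta -> alpha -> gamma -> kappa
Condition 1 (no descendant of beta in the set): holds — descendants of beta are {kappa}; none are in {eta, gamma}.
Condition 2 (every backdoor path blocked by {eta, gamma}):
  P1: blocked at chain node gamma ∈ conditioning set.
  P2: open — no interior node is in the conditioning set.
  P3: open — no interior node is in the conditioning set.
  P4: blocked at chain node gamma ∈ conditioning set.
  P5: blocked at fork node eta ∈ conditioning set.
  P6: blocked at fork node eta ∈ conditioning set.
{eta, gamma} does not satisfy the backdoor criterion.

No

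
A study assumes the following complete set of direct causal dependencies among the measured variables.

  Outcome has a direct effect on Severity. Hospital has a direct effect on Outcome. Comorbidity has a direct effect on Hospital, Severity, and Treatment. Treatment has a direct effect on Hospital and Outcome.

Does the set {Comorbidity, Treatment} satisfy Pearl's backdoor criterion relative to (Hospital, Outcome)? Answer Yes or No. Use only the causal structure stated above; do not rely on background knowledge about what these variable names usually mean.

Yes

Backdoor paths from Hospital to Outcome (paths whose first edge points into Hospital):
  P1: Hospital <- Comorbidity -> Treatment -> Outcome
  P2: Hospital <- Comorbidity -> Severity <- Outcome
  P3: Hospital <- Treatment <- Comorbidity -> Severity <- Outcome
  P4: Hospital <- Treatment -> Outcome
Condition 1 (no descendant of Hospital in the set): holds — descendants of Hospital are {Outcome, Severity}; none are in {Comorbidity, Treatment}.
Condition 2 (every backdoor path blocked by {Comorbidity, Treatment}):
  P1: blocked at fork node Comorbidity ∈ conditioning set.
  P2: blocked at fork node Comorbidity ∈ conditioning set.
  P3: blocked at chain node Treatment ∈ conditioning set.
  P4: blocked at fork node Treatment ∈ conditioning set.
{Comorbidity, Treatment} satisfies the backdoor criterion.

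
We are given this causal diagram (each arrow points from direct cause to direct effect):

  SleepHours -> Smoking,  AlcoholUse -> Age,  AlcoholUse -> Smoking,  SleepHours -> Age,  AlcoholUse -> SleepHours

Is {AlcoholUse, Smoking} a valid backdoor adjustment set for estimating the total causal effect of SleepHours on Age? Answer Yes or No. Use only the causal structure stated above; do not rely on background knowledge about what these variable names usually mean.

Backdoor paths from SleepHours to Age (paths whose first edge points into SleepHours):
  P1: SleepHours <- AlcoholUse -> Age
Condition 1 (no descendant of SleepHours in the set): FAILS — Smoking is a descendant of SleepHours.
Condition 2 (every backdoor path blocked by {AlcoholUse, Smoking}):
  P1: blocked at fork node AlcoholUse ∈ conditioning set.
{AlcoholUse, Smoking} does not satisfy the backdoor criterion.

No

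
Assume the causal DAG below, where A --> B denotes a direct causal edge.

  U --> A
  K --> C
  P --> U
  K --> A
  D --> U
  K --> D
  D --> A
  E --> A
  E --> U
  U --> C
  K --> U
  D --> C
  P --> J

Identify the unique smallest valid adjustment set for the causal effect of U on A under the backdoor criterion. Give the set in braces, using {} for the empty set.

{D, E, K}

Variables eligible for adjustment (non-descendants of U, excluding U and A): {D, E, J, K, P}.
Backdoor paths from U to A:
  P1: U <- K -> D -> A
  P2: U <- K -> A
  P3: U <- K -> C <- D -> A
  P4: U <- E -> A
  P5: U <- D <- K -> A
  P6: U <- D -> A
  P7: U <- D -> C <- K -> A
The empty set is not sufficient: P1 (U <- K -> D -> A) has no collider blocking it and no conditioned non-collider, so it is open.
Try {D, E, K}:
  P1: blocked at fork node K ∈ conditioning set.
  P2: blocked at fork node K ∈ conditioning set.
  P3: blocked at fork node K ∈ conditioning set.
  P4: blocked at fork node E ∈ conditioning set.
  P5: blocked at chain node D ∈ conditioning set.
  P6: blocked at fork node D ∈ conditioning set.
  P7: blocked at fork node D ∈ conditioning set.
{D, E, K} contains no descendant of U and blocks every backdoor path.
Every element of {D, E, K} is needed (dropping D leaves P6 open; dropping E leaves P4 open; dropping K leaves P2 open), so no proper subset is valid.
Among all size-3 subsets of the eligible variables, only {D, E, K} blocks every backdoor path, so it is the unique smallest valid adjustment set.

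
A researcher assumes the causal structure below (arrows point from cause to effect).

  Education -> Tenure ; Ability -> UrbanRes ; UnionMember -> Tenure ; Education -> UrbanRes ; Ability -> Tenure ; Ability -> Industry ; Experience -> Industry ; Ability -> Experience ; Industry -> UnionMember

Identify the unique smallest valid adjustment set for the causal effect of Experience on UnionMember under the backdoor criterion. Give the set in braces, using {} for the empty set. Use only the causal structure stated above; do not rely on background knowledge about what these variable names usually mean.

{Ability}

Variables eligible for adjustment (non-descendants of Experience, excluding Experience and UnionMember): {Ability, Education, UrbanRes}.
Backdoor paths from Experience to UnionMember:
  P1: Experience <- Ability -> Industry -> UnionMember
  P2: Experience <- Ability -> UrbanRes <- Education -> Tenure <- UnionMember
  P3: Experience <- Ability -> Tenure <- UnionMember
The empty set is not sufficient: P1 (Experience <- Ability -> Industry -> UnionMember) has no collider blocking it and no conditioned non-collider, so it is open.
Try {Ability}:
  P1: blocked at fork node Ability ∈ conditioning set.
  P2: blocked at fork node Ability ∈ conditioning set.
  P3: blocked at fork node Ability ∈ conditioning set.
{Ability} contains no descendant of Experience and blocks every backdoor path.
No other singleton works — e.g. {Education} leaves P1 open — so {Ability} is the unique smallest valid adjustment set.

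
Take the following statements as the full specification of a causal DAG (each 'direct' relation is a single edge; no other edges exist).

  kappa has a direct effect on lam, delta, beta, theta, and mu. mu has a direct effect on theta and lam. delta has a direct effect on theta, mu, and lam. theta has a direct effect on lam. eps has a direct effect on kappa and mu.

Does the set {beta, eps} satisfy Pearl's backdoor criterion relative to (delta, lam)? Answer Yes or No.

Backdoor paths from delta to lam (paths whose first edge points into delta):
  P1: delta <- kappa <- eps -> mu -> theta -> lam
  P2: delta <- kappa <- eps -> mu -> lam
  P3: delta <- kappa -> mu -> theta -> lam
  P4: delta <- kappa -> mu -> lam
  P5: delta <- kappa -> theta <- mu -> lam
  P6: delta <- kappa -> theta -> lam
  P7: delta <- kappa -> lam
Condition 1 (no descendant of delta in the set): holds — descendants of delta are {lam, mu, theta}; none are in {beta, eps}.
Condition 2 (every backdoor path blocked by {beta, eps}):
  P1: blocked at fork node eps ∈ conditioning set.
  P2: blocked at fork node eps ∈ conditioning set.
  P3: open — no interior node is in the conditioning set.
  P4: open — no interior node is in the conditioning set.
  P5: blocked at collider theta (neither it nor any descendant is in the conditioning set).
  P6: open — no interior node is in the conditioning set.
  P7: open — no interior node is in the conditioning set.
{beta, eps} does not satisfy the backdoor criterion.

No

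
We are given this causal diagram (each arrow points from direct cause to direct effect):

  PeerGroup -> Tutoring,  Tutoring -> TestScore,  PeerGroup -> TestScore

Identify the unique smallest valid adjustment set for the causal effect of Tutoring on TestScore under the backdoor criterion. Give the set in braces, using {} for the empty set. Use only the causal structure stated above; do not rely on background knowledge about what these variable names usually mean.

{PeerGroup}

Variables eligible for adjustment (non-descendants of Tutoring, excluding Tutoring and TestScore): {PeerGroup}.
Backdoor paths from Tutoring to TestScore:
  P1: Tutoring <- PeerGroup -> TestScore
The empty set is not sufficient: P1 (Tutoring <- PeerGroup -> TestScore) has no collider blocking it and no conditioned non-collider, so it is open.
Try {PeerGroup}:
  P1: blocked at fork node PeerGroup ∈ conditioning set.
{PeerGroup} contains no descendant of Tutoring and blocks every backdoor path.
{PeerGroup} is the unique smallest valid adjustment set.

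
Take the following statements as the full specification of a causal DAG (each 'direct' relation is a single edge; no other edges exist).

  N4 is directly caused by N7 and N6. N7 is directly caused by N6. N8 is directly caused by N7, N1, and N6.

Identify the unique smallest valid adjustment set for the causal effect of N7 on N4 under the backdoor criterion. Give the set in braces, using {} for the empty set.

Variables eligible for adjustment (non-descendants of N7, excluding N7 and N4): {N1, N6}.
Backdoor paths from N7 to N4:
  P1: N7 <- N6 -> N4
The empty set is not sufficient: P1 (N7 <- N6 -> N4) has no collider blocking it and no conditioned non-collider, so it is open.
Try {N6}:
  P1: blocked at fork node N6 ∈ conditioning set.
{N6} contains no descendant of N7 and blocks every backdoor path.
No other singleton works — e.g. {N1} leaves P1 open — so {N6} is the unique smallest valid adjustment set.

{N6}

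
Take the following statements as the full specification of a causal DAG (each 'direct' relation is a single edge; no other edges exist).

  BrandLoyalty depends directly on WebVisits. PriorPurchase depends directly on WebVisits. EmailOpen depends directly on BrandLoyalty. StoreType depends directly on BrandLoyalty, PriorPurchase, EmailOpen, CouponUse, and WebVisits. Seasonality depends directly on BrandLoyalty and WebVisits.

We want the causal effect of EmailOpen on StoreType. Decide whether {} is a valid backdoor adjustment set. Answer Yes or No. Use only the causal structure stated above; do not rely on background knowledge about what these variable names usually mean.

No

Backdoor paths from EmailOpen to StoreType (paths whose first edge points into EmailOpen):
  P1: EmailOpen <- BrandLoyalty <- WebVisits -> PriorPurchase -> StoreType
  P2: EmailOpen <- BrandLoyalty <- WebVisits -> StoreType
  P3: EmailOpen <- BrandLoyalty -> Seasonality <- WebVisits -> PriorPurchase -> StoreType
  P4: EmailOpen <- BrandLoyalty -> Seasonality <- WebVisits -> StoreType
  P5: EmailOpen <- BrandLoyalty -> StoreType
Condition 1 (no descendant of EmailOpen in the set): holds — descendants of EmailOpen are {StoreType}; none are in {}.
Condition 2 (every backdoor path blocked by {}):
  P1: open — no interior node is in the conditioning set.
  P2: open — no interior node is in the conditioning set.
  P3: blocked at collider Seasonality (neither it nor any descendant is in the conditioning set).
  P4: blocked at collider Seasonality (neither it nor any descendant is in the conditioning set).
  P5: open — no interior node is in the conditioning set.
{} does not satisfy the backdoor criterion.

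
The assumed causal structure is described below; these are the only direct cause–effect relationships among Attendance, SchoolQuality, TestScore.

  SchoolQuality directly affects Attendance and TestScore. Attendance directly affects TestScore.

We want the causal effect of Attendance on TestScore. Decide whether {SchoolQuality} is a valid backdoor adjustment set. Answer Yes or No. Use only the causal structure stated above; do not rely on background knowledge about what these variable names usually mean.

Backdoor paths from Attendance to TestScore (paths whose first edge points into Attendance):
  P1: Attendance <- SchoolQuality -> TestScore
Condition 1 (no descendant of Attendance in the set): holds — descendants of Attendance are {TestScore}; none are in {SchoolQuality}.
Condition 2 (every backdoor path blocked by {SchoolQuality}):
  P1: blocked at fork node SchoolQuality ∈ conditioning set.
{SchoolQuality} satisfies the backdoor criterion.

Yes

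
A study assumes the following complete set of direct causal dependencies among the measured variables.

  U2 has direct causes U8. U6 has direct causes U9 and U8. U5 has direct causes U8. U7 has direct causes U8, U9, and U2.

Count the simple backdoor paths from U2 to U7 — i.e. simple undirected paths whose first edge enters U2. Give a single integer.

2

A backdoor path from U2 to U7 is any simple undirected path whose first edge points into U2 (i.e. leaves U2 via a parent).
Parents of U2: {U8}.
Enumerating:
  P1: U2 <- U8 -> U6 <- U9 -> U7
  P2: U2 <- U8 -> U7
That exhausts the simple backdoor paths. Count: 2.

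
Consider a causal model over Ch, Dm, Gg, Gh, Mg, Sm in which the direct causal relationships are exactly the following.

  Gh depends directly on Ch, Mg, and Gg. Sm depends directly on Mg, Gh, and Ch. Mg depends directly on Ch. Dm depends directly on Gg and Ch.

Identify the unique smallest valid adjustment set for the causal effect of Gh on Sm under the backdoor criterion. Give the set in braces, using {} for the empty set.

Variables eligible for adjustment (non-descendants of Gh, excluding Gh and Sm): {Ch, Dm, Gg, Mg}.
Backdoor paths from Gh to Sm:
  P1: Gh <- Gg -> Dm <- Ch -> Mg -> Sm
  P2: Gh <- Gg -> Dm <- Ch -> Sm
  P3: Gh <- Ch -> Mg -> Sm
  P4: Gh <- Ch -> Sm
  P5: Gh <- Mg <- Ch -> Sm
  P6: Gh <- Mg -> Sm
The empty set is not sufficient: P3 (Gh <- Ch -> Mg -> Sm) has no collider blocking it and no conditioned non-collider, so it is open.
Try {Ch, Mg}:
  P1: blocked at collider Dm (neither it nor any descendant is in the conditioning set).
  P2: blocked at collider Dm (neither it nor any descendant is in the conditioning set).
  P3: blocked at fork node Ch ∈ conditioning set.
  P4: blocked at fork node Ch ∈ conditioning set.
  P5: blocked at chain node Mg ∈ conditioning set.
  P6: blocked at fork node Mg ∈ conditioning set.
{Ch, Mg} contains no descendant of Gh and blocks every backdoor path.
Every element of {Ch, Mg} is needed (dropping Ch leaves P4 open; dropping Mg leaves P6 open), so no proper subset is valid.
Among all size-2 subsets of the eligible variables, only {Ch, Mg} blocks every backdoor path, so it is the unique smallest valid adjustment set.

{Ch, Mg}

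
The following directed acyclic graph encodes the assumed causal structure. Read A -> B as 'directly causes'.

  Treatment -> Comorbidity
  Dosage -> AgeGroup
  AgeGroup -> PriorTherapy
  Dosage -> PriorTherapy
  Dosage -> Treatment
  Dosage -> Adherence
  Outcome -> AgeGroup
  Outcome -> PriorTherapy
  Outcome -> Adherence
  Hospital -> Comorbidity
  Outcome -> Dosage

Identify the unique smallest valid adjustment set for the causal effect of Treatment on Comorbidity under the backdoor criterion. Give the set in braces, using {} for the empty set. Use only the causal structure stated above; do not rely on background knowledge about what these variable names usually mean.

Variables eligible for adjustment (non-descendants of Treatment, excluding Treatment and Comorbidity): {Adherence, AgeGroup, Dosage, Hospital, Outcome, PriorTherapy}.
Backdoor paths from Treatment to Comorbidity:
  (none)
With no backdoor paths the empty set already satisfies the criterion, and it is trivially minimal.

{}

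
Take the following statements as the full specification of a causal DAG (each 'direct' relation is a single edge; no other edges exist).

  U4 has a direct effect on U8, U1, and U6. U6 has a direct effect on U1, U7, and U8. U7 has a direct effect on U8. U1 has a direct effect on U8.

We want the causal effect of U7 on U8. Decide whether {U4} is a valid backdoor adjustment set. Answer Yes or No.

No

Backdoor paths from U7 to U8 (paths whose first edge points into U7):
  P1: U7 <- U6 <- U4 -> U1 -> U8
  P2: U7 <- U6 <- U4 -> U8
  P3: U7 <- U6 -> U1 <- U4 -> U8
  P4: U7 <- U6 -> U1 -> U8
  P5: U7 <- U6 -> U8
Condition 1 (no descendant of U7 in the set): holds — descendants of U7 are {U8}; none are in {U4}.
Condition 2 (every backdoor path blocked by {U4}):
  P1: blocked at fork node U4 ∈ conditioning set.
  P2: blocked at fork node U4 ∈ conditioning set.
  P3: blocked at collider U1 (neither it nor any descendant is in the conditioning set).
  P4: open — no interior node is in the conditioning set.
  P5: open — no interior node is in the conditioning set.
{U4} does not satisfy the backdoor criterion.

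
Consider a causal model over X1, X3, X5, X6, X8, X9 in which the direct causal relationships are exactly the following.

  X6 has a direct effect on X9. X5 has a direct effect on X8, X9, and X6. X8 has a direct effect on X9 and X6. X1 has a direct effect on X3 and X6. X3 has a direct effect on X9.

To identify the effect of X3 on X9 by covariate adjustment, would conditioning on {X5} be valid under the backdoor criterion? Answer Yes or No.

Backdoor paths from X3 to X9 (paths whose first edge points into X3):
  P1: X3 <- X1 -> X6 <- X5 -> X8 -> X9
  P2: X3 <- X1 -> X6 <- X5 -> X9
  P3: X3 <- X1 -> X6 <- X8 <- X5 -> X9
  P4: X3 <- X1 -> X6 <- X8 -> X9
  P5: X3 <- X1 -> X6 -> X9
Condition 1 (no descendant of X3 in the set): holds — descendants of X3 are {X9}; none are in {X5}.
Condition 2 (every backdoor path blocked by {X5}):
  P1: blocked at collider X6 (neither it nor any descendant is in the conditioning set).
  P2: blocked at collider X6 (neither it nor any descendant is in the conditioning set).
  P3: blocked at collider X6 (neither it nor any descendant is in the conditioning set).
  P4: blocked at collider X6 (neither it nor any descendant is in the conditioning set).
  P5: open — no interior node is in the conditioning set.
{X5} does not satisfy the backdoor criterion.

No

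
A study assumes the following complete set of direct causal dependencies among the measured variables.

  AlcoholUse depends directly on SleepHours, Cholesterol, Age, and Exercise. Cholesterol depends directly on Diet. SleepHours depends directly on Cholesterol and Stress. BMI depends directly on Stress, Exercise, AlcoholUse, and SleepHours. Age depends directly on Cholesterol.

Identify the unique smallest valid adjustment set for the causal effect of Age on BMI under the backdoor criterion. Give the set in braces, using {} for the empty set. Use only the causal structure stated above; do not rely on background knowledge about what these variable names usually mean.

{Cholesterol}

Variables eligible for adjustment (non-descendants of Age, excluding Age and BMI): {Cholesterol, Diet, Exercise, SleepHours, Stress}.
Backdoor paths from Age to BMI:
  P1: Age <- Cholesterol -> SleepHours <- Stress -> BMI
  P2: Age <- Cholesterol -> SleepHours -> AlcoholUse <- Exercise -> BMI
  P3: Age <- Cholesterol -> SleepHours -> AlcoholUse -> BMI
  P4: Age <- Cholesterol -> SleepHours -> BMI
  P5: Age <- Cholesterol -> AlcoholUse <- Exercise -> BMI
  P6: Age <- Cholesterol -> AlcoholUse <- SleepHours <- Stress -> BMI
  P7: Age <- Cholesterol -> AlcoholUse <- SleepHours -> BMI
  P8: Age <- Cholesterol -> AlcoholUse -> BMI
The empty set is not sufficient: P3 (Age <- Cholesterol -> SleepHours -> AlcoholUse -> BMI) has no collider blocking it and no conditioned non-collider, so it is open.
Try {Cholesterol}:
  P1: blocked at fork node Cholesterol ∈ conditioning set.
  P2: blocked at fork node Cholesterol ∈ conditioning set.
  P3: blocked at fork node Cholesterol ∈ conditioning set.
  P4: blocked at fork node Cholesterol ∈ conditioning set.
  P5: blocked at fork node Cholesterol ∈ conditioning set.
  P6: blocked at fork node Cholesterol ∈ conditioning set.
  P7: blocked at fork node Cholesterol ∈ conditioning set.
  P8: blocked at fork node Cholesterol ∈ conditioning set.
{Cholesterol} contains no descendant of Age and blocks every backdoor path.
No other singleton works — e.g. {Diet} leaves P3 open — so {Cholesterol} is the unique smallest valid adjustment set.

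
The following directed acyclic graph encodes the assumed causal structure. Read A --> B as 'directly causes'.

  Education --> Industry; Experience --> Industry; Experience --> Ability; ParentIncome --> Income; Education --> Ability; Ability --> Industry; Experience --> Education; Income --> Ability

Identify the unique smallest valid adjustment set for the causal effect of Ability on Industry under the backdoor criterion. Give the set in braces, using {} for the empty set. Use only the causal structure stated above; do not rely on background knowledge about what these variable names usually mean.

Variables eligible for adjustment (non-descendants of Ability, excluding Ability and Industry): {Education, Experience, Income, ParentIncome}.
Backdoor paths from Ability to Industry:
  P1: Ability <- Experience -> Education -> Industry
  P2: Ability <- Experience -> Industry
  P3: Ability <- Education <- Experience -> Industry
  P4: Ability <- Education -> Industry
The empty set is not sufficient: P1 (Ability <- Experience -> Education -> Industry) has no collider blocking it and no conditioned non-collider, so it is open.
Try {Education, Experience}:
  P1: blocked at fork node Experience ∈ conditioning set.
  P2: blocked at fork node Experience ∈ conditioning set.
  P3: blocked at chain node Education ∈ conditioning set.
  P4: blocked at fork node Education ∈ conditioning set.
{Education, Experience} contains no descendant of Ability and blocks every backdoor path.
Every element of {Education, Experience} is needed (dropping Education leaves P4 open; dropping Experience leaves P2 open), so no proper subset is valid.
Among all size-2 subsets of the eligible variables, only {Education, Experience} blocks every backdoor path, so it is the unique smallest valid adjustment set.

{Education, Experience}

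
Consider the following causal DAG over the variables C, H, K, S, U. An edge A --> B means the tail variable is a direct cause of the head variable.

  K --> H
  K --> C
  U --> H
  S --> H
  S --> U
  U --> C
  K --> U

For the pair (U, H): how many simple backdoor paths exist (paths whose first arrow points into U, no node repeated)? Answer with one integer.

A backdoor path from U to H is any simple undirected path whose first edge points into U (i.e. leaves U via a parent).
Parents of U: {K, S}.
Enumerating:
  P1: U <- S -> H
  P2: U <- K -> H
That exhausts the simple backdoor paths. Count: 2.

2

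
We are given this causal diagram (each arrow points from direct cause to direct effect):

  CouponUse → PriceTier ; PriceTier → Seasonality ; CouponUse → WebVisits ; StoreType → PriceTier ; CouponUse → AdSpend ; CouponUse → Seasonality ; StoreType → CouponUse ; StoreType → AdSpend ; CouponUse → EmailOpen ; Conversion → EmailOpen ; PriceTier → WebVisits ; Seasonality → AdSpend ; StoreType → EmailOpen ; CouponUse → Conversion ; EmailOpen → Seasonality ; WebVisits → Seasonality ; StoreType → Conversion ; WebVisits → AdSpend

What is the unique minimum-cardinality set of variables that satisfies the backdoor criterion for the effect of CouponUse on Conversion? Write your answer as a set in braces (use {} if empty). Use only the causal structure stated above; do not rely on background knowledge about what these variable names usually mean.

Variables eligible for adjustment (non-descendants of CouponUse, excluding CouponUse and Conversion): {StoreType}.
Backdoor paths from CouponUse to Conversion:
  P1: CouponUse <- StoreType -> Conversion
  P2: CouponUse <- StoreType -> EmailOpen <- Conversion
  P3: CouponUse <- StoreType -> PriceTier -> WebVisits -> Seasonality <- EmailOpen <- Conversion
  P4: CouponUse <- StoreType -> PriceTier -> WebVisits -> AdSpend <- Seasonality <- EmailOpen <- Conversion
  P5: CouponUse <- StoreType -> PriceTier -> Seasonality <- EmailOpen <- Conversion
  P6: CouponUse <- StoreType -> AdSpend <- WebVisits <- PriceTier -> Seasonality <- EmailOpen <- Conversion
  P7: CouponUse <- StoreType -> AdSpend <- WebVisits -> Seasonality <- EmailOpen <- Conversion
  P8: CouponUse <- StoreType -> AdSpend <- Seasonality <- EmailOpen <- Conversion
The empty set is not sufficient: P1 (CouponUse <- StoreType -> Conversion) has no collider blocking it and no conditioned non-collider, so it is open.
Try {StoreType}:
  P1: blocked at fork node StoreType ∈ conditioning set.
  P2: blocked at fork node StoreType ∈ conditioning set.
  P3: blocked at fork node StoreType ∈ conditioning set.
  P4: blocked at fork node StoreType ∈ conditioning set.
  P5: blocked at fork node StoreType ∈ conditioning set.
  P6: blocked at fork node StoreType ∈ conditioning set.
  P7: blocked at fork node StoreType ∈ conditioning set.
  P8: blocked at fork node StoreType ∈ conditioning set.
{StoreType} contains no descendant of CouponUse and blocks every backdoor path.
{StoreType} is the unique smallest valid adjustment set.

{StoreType}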